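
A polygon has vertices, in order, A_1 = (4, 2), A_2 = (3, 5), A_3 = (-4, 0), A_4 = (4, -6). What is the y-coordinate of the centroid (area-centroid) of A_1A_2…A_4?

-37/135

Apply the shoelace formula. First the cross-terms c_i = x_i·y_{i+1} − x_{i+1}·y_i:
  14, 20, 24, 32  ⇒  2A = 90, A = 45.
Then Σ (y_i + y_{i+1})·c_i = -74, so ȳ = -74 / (6·45) = -37/135.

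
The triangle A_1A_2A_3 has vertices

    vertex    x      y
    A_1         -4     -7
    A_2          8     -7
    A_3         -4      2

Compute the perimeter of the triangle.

|A_1A_2| = √((12)² + (0)²) = √144 = 12
|A_2A_3| = √((-12)² + (9)²) = √225 = 15
|A_3A_1| = √((0)² + (-9)²) = √81 = 9
Perimeter = 12 + 15 + 9 = 36.

36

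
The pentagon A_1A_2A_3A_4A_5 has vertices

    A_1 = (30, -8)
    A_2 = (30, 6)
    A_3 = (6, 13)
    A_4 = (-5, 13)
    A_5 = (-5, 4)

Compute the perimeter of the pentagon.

|A_1A_2| = √((0)² + (14)²) = √196 = 14
|A_2A_3| = √((-24)² + (7)²) = √625 = 25
|A_3A_4| = √((-11)² + (0)²) = √121 = 11
|A_4A_5| = √((0)² + (-9)²) = √81 = 9
|A_5A_1| = √((35)² + (-12)²) = √1369 = 37
Perimeter = 14 + 25 + 11 + 9 + 37 = 96.

96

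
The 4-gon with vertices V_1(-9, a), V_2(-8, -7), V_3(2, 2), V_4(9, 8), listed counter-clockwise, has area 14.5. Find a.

Write out the shoelace sum; only the two edges meeting at V_1 involve a:
2·Area = [(9·a − (-9)·8) + ((-9)·(-7) − (-8)·a)] + -4
       = 17·a + 131 = 29
⇒ a = -6.

-6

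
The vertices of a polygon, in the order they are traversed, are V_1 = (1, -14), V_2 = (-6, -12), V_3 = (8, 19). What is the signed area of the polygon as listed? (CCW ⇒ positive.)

Apply Gauss's area formula: 2A = Σ (x_i·y_{i+1} − x_{i+1}·y_i), indices taken mod 3.
V_1→V_2: (1)(-12) − (-6)(-14) = -96
V_2→V_3: (-6)(19) − (8)(-12) = -18
V_3→V_1: (8)(-14) − (1)(19) = -131
Σ = -245
Signed area = Σ/2 = -122.5 (negative ⇒ clockwise traversal).

-122.5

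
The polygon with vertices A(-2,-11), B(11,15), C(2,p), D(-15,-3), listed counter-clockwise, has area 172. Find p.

The doubled signed area Σ (x_i y_{i+1} − x_{i+1} y_i) is linear in p.
With p=0 it equals 214; the coefficient of p is 26 (from the two edges through C).
So 26·p + 214 = 2·172 = 344 ⇒ p = 5.

5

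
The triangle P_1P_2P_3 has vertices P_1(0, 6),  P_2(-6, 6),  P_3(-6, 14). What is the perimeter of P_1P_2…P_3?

24

|P_1P_2| = √((-6)² + (0)²) = √36 = 6
|P_2P_3| = √((0)² + (8)²) = √64 = 8
|P_3P_1| = √((6)² + (-8)²) = √100 = 10
Perimeter = 6 + 8 + 10 = 24.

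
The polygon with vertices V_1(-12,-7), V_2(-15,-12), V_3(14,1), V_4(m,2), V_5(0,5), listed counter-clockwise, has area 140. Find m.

The doubled signed area Σ (x_i y_{i+1} − x_{i+1} y_i) is linear in m.
With m=0 it equals 280; the coefficient of m is 4 (from the two edges through V_4).
So 4·m + 280 = 2·140 = 280 ⇒ m = 0.

0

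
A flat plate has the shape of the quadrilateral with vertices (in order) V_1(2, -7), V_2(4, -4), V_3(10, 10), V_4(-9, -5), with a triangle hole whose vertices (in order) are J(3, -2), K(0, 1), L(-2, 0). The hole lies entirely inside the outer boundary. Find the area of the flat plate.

Outer boundary:
Apply the shoelace formula: 2A = Σ (x_i·y_{i+1} − x_{i+1}·y_i), indices taken mod 4.
Σ = (20) + (80) + (40) + (73) = 213
Area = |Σ|/2 = 106.5.
Hole:
Apply the shoelace formula: 2A = Σ (x_i·y_{i+1} − x_{i+1}·y_i), indices taken mod 3.
Σ = (3) + (2) + (4) = 9
Area = |Σ|/2 = 4.5.
Net area = 106.5 − 4.5 = 102.

102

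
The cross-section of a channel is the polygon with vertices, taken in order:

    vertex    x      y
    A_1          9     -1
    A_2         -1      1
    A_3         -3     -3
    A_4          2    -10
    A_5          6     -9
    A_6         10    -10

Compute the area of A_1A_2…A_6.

101

Σ = (8) + (6) + (36) + (42) + (30) + (80) = 202
Area = |Σ|/2 = 101.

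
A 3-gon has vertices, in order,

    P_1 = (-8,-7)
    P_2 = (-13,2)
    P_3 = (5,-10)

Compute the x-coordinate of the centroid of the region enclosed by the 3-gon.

-16/3

Apply the shoelace formula. First the cross-terms c_i = x_i·y_{i+1} − x_{i+1}·y_i:
  -107, 120, -115  ⇒  2A = -102, A = -51.
Then Σ (x_i + x_{i+1})·c_i = 1632, so x̄ = 1632 / (6·(-51)) = -16/3.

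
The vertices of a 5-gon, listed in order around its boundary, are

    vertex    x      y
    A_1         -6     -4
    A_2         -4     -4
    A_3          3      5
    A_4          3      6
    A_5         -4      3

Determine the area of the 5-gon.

Apply the shoelace formula: 2A = Σ (x_i·y_{i+1} − x_{i+1}·y_i), indices taken mod 5.
Σ = (8) + (-8) + (3) + (33) + (34) = 70
Area = |Σ|/2 = 35.

35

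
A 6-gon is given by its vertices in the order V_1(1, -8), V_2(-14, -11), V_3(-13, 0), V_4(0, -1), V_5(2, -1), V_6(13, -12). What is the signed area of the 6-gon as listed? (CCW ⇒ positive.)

-177

Apply Gauss's area formula: 2A = Σ (x_i·y_{i+1} − x_{i+1}·y_i), indices taken mod 6.
Σ = (-123) + (-143) + (13) + (2) + (-11) + (-92) = -354
Signed area = Σ/2 = -177 (negative ⇒ clockwise traversal).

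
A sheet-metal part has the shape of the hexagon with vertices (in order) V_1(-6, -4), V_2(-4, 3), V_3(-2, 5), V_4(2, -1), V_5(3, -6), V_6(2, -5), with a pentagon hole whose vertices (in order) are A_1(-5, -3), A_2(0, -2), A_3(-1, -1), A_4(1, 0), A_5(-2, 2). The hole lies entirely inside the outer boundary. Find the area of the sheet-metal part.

39.5

Outer boundary:
Σ = (-34) + (-14) + (-8) + (-9) + (-3) + (-38) = -106
Area = |Σ|/2 = 53.
Hole:
Apply Gauss's area formula: 2A = Σ (x_i·y_{i+1} − x_{i+1}·y_i), indices taken mod 5.
Σ = (10) + (-2) + (1) + (2) + (16) = 27
Area = |Σ|/2 = 13.5.
Net area = 53 − 13.5 = 39.5.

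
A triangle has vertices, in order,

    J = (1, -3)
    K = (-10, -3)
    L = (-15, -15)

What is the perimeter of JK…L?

|JK| = √((-11)² + (0)²) = √121 = 11
|KL| = √((-5)² + (-12)²) = √169 = 13
|LJ| = √((16)² + (12)²) = √400 = 20
Perimeter = 11 + 13 + 20 = 44.

44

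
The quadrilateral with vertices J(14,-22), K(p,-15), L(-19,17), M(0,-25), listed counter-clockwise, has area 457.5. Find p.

Write out the shoelace sum; only the two edges meeting at K involve p:
2·Area = [(14·(-15) − p·(-22)) + (p·17 − (-19)·(-15))] + 825
       = 39·p + 330 = 915
⇒ p = 15.

15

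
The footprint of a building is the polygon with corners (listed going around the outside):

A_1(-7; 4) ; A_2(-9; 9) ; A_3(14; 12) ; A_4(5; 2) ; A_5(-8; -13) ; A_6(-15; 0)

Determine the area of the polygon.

Σ = (-27) + (-234) + (-32) + (-49) + (-195) + (-60) = -597
Area = |Σ|/2 = 298.5.

298.5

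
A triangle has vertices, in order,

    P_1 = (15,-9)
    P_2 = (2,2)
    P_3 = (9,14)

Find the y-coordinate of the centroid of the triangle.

Apply the surveyor's formula. First the cross-terms c_i = x_i·y_{i+1} − x_{i+1}·y_i:
  48, 10, -291  ⇒  2A = -233, A = -116.5.
Then Σ (y_i + y_{i+1})·c_i = -1631, so ȳ = -1631 / (6·(-116.5)) = 7/3.

7/3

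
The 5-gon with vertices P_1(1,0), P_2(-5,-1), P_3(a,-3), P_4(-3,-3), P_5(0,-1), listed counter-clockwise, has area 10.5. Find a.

The doubled signed area Σ (x_i y_{i+1} − x_{i+1} y_i) is linear in a.
With a=0 it equals 9; the coefficient of a is -2 (from the two edges through P_3).
So -2·a + 9 = 2·10.5 = 21 ⇒ a = -6.

-6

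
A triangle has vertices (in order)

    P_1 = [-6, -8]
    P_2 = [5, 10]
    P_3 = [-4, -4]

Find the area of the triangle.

Cross-terms: -20, 20, 8  ⇒  Σ = 8
Area = |Σ|/2 = 4.

4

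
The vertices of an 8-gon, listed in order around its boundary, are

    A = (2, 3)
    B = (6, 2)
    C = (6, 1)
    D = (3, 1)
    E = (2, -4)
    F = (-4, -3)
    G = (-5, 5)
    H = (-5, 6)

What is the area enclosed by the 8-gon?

60

Apply the surveyor's formula: 2A = Σ (x_i·y_{i+1} − x_{i+1}·y_i), indices taken mod 8.
Σ = (-14) + (-6) + (3) + (-14) + (-22) + (-35) + (-5) + (-27) = -120
Area = |Σ|/2 = 60.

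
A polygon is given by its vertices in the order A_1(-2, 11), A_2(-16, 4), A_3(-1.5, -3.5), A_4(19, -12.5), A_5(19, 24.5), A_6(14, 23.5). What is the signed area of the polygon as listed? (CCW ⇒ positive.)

A_1→A_2: (-2)(4) − (-16)(11) = 168
A_2→A_3: (-16)(-3.5) − (-1.5)(4) = 62
A_3→A_4: (-1.5)(-12.5) − (19)(-3.5) = 85.25
A_4→A_5: (19)(24.5) − (19)(-12.5) = 703
A_5→A_6: (19)(23.5) − (14)(24.5) = 103.5
A_6→A_1: (14)(11) − (-2)(23.5) = 201
Σ = 1322.75
Signed area = Σ/2 = 661.375 (positive ⇒ counter-clockwise traversal).

661.375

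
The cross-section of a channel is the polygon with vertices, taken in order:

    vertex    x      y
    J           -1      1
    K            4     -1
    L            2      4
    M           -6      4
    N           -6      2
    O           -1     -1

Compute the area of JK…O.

32.5

Apply the shoelace formula: 2A = Σ (x_i·y_{i+1} − x_{i+1}·y_i), indices taken mod 6.
Cross-terms: -3, 18, 32, 12, 8, -2  ⇒  Σ = 65
Area = |Σ|/2 = 32.5.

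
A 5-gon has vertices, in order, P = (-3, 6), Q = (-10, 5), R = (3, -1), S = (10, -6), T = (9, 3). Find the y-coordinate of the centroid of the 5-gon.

282/179

Apply the surveyor's formula. First the cross-terms c_i = x_i·y_{i+1} − x_{i+1}·y_i:
  45, -5, -8, 84, 63  ⇒  2A = 179, A = 89.5.
Then Σ (y_i + y_{i+1})·c_i = 846, so ȳ = 846 / (6·89.5) = 282/179.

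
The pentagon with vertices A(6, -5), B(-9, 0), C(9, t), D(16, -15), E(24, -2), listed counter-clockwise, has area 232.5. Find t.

-17

The doubled signed area Σ (x_i y_{i+1} − x_{i+1} y_i) is linear in t.
With t=0 it equals 40; the coefficient of t is -25 (from the two edges through C).
So -25·t + 40 = 2·232.5 = 465 ⇒ t = -17.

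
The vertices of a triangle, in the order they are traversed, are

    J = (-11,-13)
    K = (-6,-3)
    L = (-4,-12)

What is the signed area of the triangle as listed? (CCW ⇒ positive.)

Apply the shoelace (surveyor's) formula: 2A = Σ (x_i·y_{i+1} − x_{i+1}·y_i), indices taken mod 3.
Σ = (-45) + (60) + (-80) = -65
Signed area = Σ/2 = -32.5 (negative ⇒ clockwise traversal).

-32.5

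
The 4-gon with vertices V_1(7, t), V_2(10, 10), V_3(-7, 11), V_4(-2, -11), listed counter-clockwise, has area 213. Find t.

The doubled signed area Σ (x_i y_{i+1} − x_{i+1} y_i) is linear in t.
With t=0 it equals 426; the coefficient of t is -12 (from the two edges through V_1).
So -12·t + 426 = 2·213 = 426 ⇒ t = 0.

0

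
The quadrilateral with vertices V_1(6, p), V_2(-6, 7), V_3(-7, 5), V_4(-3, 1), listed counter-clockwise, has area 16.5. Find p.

-10

Write out the shoelace sum; only the two edges meeting at V_1 involve p:
2·Area = [((-3)·p − 6·1) + (6·7 − (-6)·p)] + 27
       = 3·p + 63 = 33
⇒ p = -10.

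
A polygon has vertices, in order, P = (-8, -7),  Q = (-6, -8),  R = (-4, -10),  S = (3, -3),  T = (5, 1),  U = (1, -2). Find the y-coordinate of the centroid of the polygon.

-599/114

Apply the shoelace (surveyor's) formula. First the cross-terms c_i = x_i·y_{i+1} − x_{i+1}·y_i:
  22, 28, 42, 18, -11, -23  ⇒  2A = 76, A = 38.
Then Σ (y_i + y_{i+1})·c_i = -1198, so ȳ = -1198 / (6·38) = -599/114.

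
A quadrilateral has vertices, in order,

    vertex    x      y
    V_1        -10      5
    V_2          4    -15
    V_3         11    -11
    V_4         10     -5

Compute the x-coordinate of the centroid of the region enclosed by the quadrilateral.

365/153

Apply the shoelace (surveyor's) formula. First the cross-terms c_i = x_i·y_{i+1} − x_{i+1}·y_i:
  130, 121, 55, 0  ⇒  2A = 306, A = 153.
Then Σ (x_i + x_{i+1})·c_i = 2190, so x̄ = 2190 / (6·153) = 365/153.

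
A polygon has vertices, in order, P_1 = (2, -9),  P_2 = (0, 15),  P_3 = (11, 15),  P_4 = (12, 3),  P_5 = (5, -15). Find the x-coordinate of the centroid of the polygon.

Apply the shoelace (surveyor's) formula. First the cross-terms c_i = x_i·y_{i+1} − x_{i+1}·y_i:
  30, -165, -147, -195, -15  ⇒  2A = -492, A = -246.
Then Σ (x_i + x_{i+1})·c_i = -8556, so x̄ = -8556 / (6·(-246)) = 713/123.

713/123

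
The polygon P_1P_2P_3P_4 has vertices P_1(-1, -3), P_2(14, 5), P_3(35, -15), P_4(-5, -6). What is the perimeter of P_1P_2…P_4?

|P_1P_2| = √((15)² + (8)²) = √289 = 17
|P_2P_3| = √((21)² + (-20)²) = √841 = 29
|P_3P_4| = √((-40)² + (9)²) = √1681 = 41
|P_4P_1| = √((4)² + (3)²) = √25 = 5
Perimeter = 17 + 29 + 41 + 5 = 92.

92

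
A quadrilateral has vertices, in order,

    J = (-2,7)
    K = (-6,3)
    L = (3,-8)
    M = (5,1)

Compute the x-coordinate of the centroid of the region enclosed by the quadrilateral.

Apply the surveyor's formula. First the cross-terms c_i = x_i·y_{i+1} − x_{i+1}·y_i:
  36, 39, 43, 37  ⇒  2A = 155, A = 77.5.
Then Σ (x_i + x_{i+1})·c_i = 50, so x̄ = 50 / (6·77.5) = 10/93.

10/93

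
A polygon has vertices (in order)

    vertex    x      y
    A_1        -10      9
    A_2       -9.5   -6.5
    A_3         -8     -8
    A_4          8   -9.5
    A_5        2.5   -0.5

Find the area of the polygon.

Apply Gauss's area formula: 2A = Σ (x_i·y_{i+1} − x_{i+1}·y_i), indices taken mod 5.
Σ = (150.5) + (24) + (140) + (19.75) + (17.5) = 351.75
Area = |Σ|/2 = 175.875.

175.875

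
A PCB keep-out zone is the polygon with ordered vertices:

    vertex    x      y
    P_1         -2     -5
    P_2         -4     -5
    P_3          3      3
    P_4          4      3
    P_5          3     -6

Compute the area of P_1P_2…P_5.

P_1→P_2: (-2)(-5) − (-4)(-5) = -10
P_2→P_3: (-4)(3) − (3)(-5) = 3
P_3→P_4: (3)(3) − (4)(3) = -3
P_4→P_5: (4)(-6) − (3)(3) = -33
P_5→P_1: (3)(-5) − (-2)(-6) = -27
Σ = -70
Area = |Σ|/2 = 35.

35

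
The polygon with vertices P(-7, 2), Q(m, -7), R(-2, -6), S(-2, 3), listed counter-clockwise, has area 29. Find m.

Write out the shoelace sum; only the two edges meeting at Q involve m:
2·Area = [((-7)·(-7) − m·2) + (m·(-6) − (-2)·(-7))] + -1
       = -8·m + 34 = 58
⇒ m = -3.

-3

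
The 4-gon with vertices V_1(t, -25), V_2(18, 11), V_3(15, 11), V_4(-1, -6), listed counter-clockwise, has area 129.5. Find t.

-10

The doubled signed area Σ (x_i y_{i+1} − x_{i+1} y_i) is linear in t.
With t=0 it equals 429; the coefficient of t is 17 (from the two edges through V_1).
So 17·t + 429 = 2·129.5 = 259 ⇒ t = -10.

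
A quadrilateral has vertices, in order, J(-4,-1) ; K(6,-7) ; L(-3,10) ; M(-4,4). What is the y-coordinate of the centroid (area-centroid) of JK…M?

Apply the shoelace formula. First the cross-terms c_i = x_i·y_{i+1} − x_{i+1}·y_i:
  34, 39, 28, 20  ⇒  2A = 121, A = 60.5.
Then Σ (y_i + y_{i+1})·c_i = 297, so ȳ = 297 / (6·60.5) = 9/11.

9/11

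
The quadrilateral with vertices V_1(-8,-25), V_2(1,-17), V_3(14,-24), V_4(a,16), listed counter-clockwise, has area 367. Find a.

The doubled signed area Σ (x_i y_{i+1} − x_{i+1} y_i) is linear in a.
With a=0 it equals 727; the coefficient of a is -1 (from the two edges through V_4).
So -1·a + 727 = 2·367 = 734 ⇒ a = -7.

-7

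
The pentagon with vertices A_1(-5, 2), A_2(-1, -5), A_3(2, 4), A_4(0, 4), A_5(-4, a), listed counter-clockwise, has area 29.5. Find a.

2

The doubled signed area Σ (x_i y_{i+1} − x_{i+1} y_i) is linear in a.
With a=0 it equals 49; the coefficient of a is 5 (from the two edges through A_5).
So 5·a + 49 = 2·29.5 = 59 ⇒ a = 2.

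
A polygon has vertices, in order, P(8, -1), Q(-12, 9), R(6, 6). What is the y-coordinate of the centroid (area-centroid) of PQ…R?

14/3

Apply Gauss's area formula. First the cross-terms c_i = x_i·y_{i+1} − x_{i+1}·y_i:
  60, -126, -54  ⇒  2A = -120, A = -60.
Then Σ (y_i + y_{i+1})·c_i = -1680, so ȳ = -1680 / (6·(-60)) = 14/3.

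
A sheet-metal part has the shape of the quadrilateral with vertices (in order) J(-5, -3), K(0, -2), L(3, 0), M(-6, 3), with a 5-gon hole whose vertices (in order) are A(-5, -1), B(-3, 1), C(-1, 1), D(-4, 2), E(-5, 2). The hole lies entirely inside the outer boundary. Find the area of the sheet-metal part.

24.5

Outer boundary:
Apply the shoelace (surveyor's) formula: 2A = Σ (x_i·y_{i+1} − x_{i+1}·y_i), indices taken mod 4.
Cross-terms: 10, 6, 9, 33  ⇒  Σ = 58
Area = |Σ|/2 = 29.
Hole:
Apply Gauss's area formula: 2A = Σ (x_i·y_{i+1} − x_{i+1}·y_i), indices taken mod 5.
Cross-terms: -8, -2, 2, 2, 15  ⇒  Σ = 9
Area = |Σ|/2 = 4.5.
Net area = 29 − 4.5 = 24.5.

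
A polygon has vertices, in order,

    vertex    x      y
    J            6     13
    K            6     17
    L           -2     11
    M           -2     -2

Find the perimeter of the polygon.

44

|JK| = √((0)² + (4)²) = √16 = 4
|KL| = √((-8)² + (-6)²) = √100 = 10
|LM| = √((0)² + (-13)²) = √169 = 13
|MJ| = √((8)² + (15)²) = √289 = 17
Perimeter = 4 + 10 + 13 + 17 = 44.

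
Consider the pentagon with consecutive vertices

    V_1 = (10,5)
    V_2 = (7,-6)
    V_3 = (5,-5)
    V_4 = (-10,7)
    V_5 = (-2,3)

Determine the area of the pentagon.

Apply the shoelace formula: 2A = Σ (x_i·y_{i+1} − x_{i+1}·y_i), indices taken mod 5.
Σ = (-95) + (-5) + (-15) + (-16) + (-40) = -171
Area = |Σ|/2 = 85.5.

85.5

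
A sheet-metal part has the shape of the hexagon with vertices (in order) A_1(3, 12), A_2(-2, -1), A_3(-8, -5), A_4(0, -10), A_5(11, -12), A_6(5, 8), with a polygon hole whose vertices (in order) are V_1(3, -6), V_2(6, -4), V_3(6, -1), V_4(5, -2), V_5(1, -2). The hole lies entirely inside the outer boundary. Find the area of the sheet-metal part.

Outer boundary:
Cross-terms: 21, 2, 80, 110, 148, 36  ⇒  Σ = 397
Area = |Σ|/2 = 198.5.
Hole:
Apply the shoelace formula: 2A = Σ (x_i·y_{i+1} − x_{i+1}·y_i), indices taken mod 5.
Σ = (24) + (18) + (-7) + (-8) + (0) = 27
Area = |Σ|/2 = 13.5.
Net area = 198.5 − 13.5 = 185.

185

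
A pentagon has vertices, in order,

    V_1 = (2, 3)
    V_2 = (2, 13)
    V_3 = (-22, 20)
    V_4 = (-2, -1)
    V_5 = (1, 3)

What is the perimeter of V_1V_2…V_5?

70

|V_1V_2| = √((0)² + (10)²) = √100 = 10
|V_2V_3| = √((-24)² + (7)²) = √625 = 25
|V_3V_4| = √((20)² + (-21)²) = √841 = 29
|V_4V_5| = √((3)² + (4)²) = √25 = 5
|V_5V_1| = √((1)² + (0)²) = √1 = 1
Perimeter = 10 + 25 + 29 + 5 + 1 = 70.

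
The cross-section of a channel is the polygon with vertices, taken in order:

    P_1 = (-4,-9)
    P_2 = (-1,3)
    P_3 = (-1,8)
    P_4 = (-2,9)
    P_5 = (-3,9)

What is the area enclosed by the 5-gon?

26.5

Cross-terms: -21, -5, 7, 9, 63  ⇒  Σ = 53
Area = |Σ|/2 = 26.5.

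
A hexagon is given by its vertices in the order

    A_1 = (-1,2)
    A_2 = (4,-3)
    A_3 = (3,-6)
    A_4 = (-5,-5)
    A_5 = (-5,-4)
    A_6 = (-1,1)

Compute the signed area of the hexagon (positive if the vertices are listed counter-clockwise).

-40

Σ = (-5) + (-15) + (-45) + (-5) + (-9) + (-1) = -80
Signed area = Σ/2 = -40 (negative ⇒ clockwise traversal).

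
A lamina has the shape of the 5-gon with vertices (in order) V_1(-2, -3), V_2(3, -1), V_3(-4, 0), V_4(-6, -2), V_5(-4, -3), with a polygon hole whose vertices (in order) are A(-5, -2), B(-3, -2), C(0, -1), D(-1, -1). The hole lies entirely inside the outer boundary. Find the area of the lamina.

14

Outer boundary:
Apply Gauss's area formula: 2A = Σ (x_i·y_{i+1} − x_{i+1}·y_i), indices taken mod 5.
Σ = (11) + (-4) + (8) + (10) + (6) = 31
Area = |Σ|/2 = 15.5.
Hole:
Apply the surveyor's formula: 2A = Σ (x_i·y_{i+1} − x_{i+1}·y_i), indices taken mod 4.
Cross-terms: 4, 3, -1, -3  ⇒  Σ = 3
Area = |Σ|/2 = 1.5.
Net area = 15.5 − 1.5 = 14.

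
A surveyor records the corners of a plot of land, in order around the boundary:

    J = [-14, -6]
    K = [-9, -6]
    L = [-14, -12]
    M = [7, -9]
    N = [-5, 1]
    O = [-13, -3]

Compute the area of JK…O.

Σ = (30) + (24) + (210) + (-38) + (28) + (36) = 290
Area = |Σ|/2 = 145.

145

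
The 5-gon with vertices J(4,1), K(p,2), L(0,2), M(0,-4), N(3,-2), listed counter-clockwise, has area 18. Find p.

5

The doubled signed area Σ (x_i y_{i+1} − x_{i+1} y_i) is linear in p.
With p=0 it equals 31; the coefficient of p is 1 (from the two edges through K).
So 1·p + 31 = 2·18 = 36 ⇒ p = 5.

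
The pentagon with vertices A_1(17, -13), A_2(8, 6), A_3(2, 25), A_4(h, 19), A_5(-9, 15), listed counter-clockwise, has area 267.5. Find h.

-7

The doubled signed area Σ (x_i y_{i+1} − x_{i+1} y_i) is linear in h.
With h=0 it equals 465; the coefficient of h is -10 (from the two edges through A_4).
So -10·h + 465 = 2·267.5 = 535 ⇒ h = -7.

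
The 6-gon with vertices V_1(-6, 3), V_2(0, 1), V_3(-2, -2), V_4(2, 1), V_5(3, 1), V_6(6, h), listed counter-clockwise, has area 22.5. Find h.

4

The doubled signed area Σ (x_i y_{i+1} − x_{i+1} y_i) is linear in h.
With h=0 it equals 9; the coefficient of h is 9 (from the two edges through V_6).
So 9·h + 9 = 2·22.5 = 45 ⇒ h = 4.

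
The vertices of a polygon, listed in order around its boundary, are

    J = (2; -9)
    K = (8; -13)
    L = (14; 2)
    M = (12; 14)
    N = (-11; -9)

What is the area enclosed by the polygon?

289.5

Σ = (46) + (198) + (172) + (46) + (117) = 579
Area = |Σ|/2 = 289.5.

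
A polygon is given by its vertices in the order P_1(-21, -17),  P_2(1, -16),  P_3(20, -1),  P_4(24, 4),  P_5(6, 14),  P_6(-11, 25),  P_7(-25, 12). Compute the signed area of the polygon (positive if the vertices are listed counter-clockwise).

Apply the shoelace formula: 2A = Σ (x_i·y_{i+1} − x_{i+1}·y_i), indices taken mod 7.
Σ = (353) + (319) + (104) + (312) + (304) + (493) + (677) = 2562
Signed area = Σ/2 = 1281 (positive ⇒ counter-clockwise traversal).

1281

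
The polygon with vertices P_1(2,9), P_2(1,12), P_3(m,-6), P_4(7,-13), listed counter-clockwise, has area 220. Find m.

The doubled signed area Σ (x_i y_{i+1} − x_{i+1} y_i) is linear in m.
With m=0 it equals 140; the coefficient of m is -25 (from the two edges through P_3).
So -25·m + 140 = 2·220 = 440 ⇒ m = -12.

-12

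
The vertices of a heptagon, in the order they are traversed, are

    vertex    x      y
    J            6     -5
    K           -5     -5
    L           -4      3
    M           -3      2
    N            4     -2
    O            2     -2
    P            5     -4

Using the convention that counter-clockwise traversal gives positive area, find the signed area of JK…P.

-47

J→K: (6)(-5) − (-5)(-5) = -55
K→L: (-5)(3) − (-4)(-5) = -35
L→M: (-4)(2) − (-3)(3) = 1
M→N: (-3)(-2) − (4)(2) = -2
N→O: (4)(-2) − (2)(-2) = -4
O→P: (2)(-4) − (5)(-2) = 2
P→J: (5)(-5) − (6)(-4) = -1
Σ = -94
Signed area = Σ/2 = -47 (negative ⇒ clockwise traversal).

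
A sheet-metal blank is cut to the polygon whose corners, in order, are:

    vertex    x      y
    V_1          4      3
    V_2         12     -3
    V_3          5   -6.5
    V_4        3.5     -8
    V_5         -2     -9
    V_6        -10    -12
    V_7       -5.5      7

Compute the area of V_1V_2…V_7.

Apply the surveyor's formula: 2A = Σ (x_i·y_{i+1} − x_{i+1}·y_i), indices taken mod 7.
V_1→V_2: (4)(-3) − (12)(3) = -48
V_2→V_3: (12)(-6.5) − (5)(-3) = -63
V_3→V_4: (5)(-8) − (3.5)(-6.5) = -17.25
V_4→V_5: (3.5)(-9) − (-2)(-8) = -47.5
V_5→V_6: (-2)(-12) − (-10)(-9) = -66
V_6→V_7: (-10)(7) − (-5.5)(-12) = -136
V_7→V_1: (-5.5)(3) − (4)(7) = -44.5
Σ = -422.25
Area = |Σ|/2 = 211.125.

211.125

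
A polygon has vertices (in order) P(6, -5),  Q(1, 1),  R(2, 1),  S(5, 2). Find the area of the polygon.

14

Apply the shoelace formula: 2A = Σ (x_i·y_{i+1} − x_{i+1}·y_i), indices taken mod 4.
Cross-terms: 11, -1, -1, -37  ⇒  Σ = -28
Area = |Σ|/2 = 14.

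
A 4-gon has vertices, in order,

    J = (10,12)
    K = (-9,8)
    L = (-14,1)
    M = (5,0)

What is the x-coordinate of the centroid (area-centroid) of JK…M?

-206/173

Apply Gauss's area formula. First the cross-terms c_i = x_i·y_{i+1} − x_{i+1}·y_i:
  188, 103, -5, 60  ⇒  2A = 346, A = 173.
Then Σ (x_i + x_{i+1})·c_i = -1236, so x̄ = -1236 / (6·173) = -206/173.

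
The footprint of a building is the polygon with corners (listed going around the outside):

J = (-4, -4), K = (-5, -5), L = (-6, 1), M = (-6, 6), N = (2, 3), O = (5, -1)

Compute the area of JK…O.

Σ = (0) + (-35) + (-30) + (-30) + (-17) + (-24) = -136
Area = |Σ|/2 = 68.

68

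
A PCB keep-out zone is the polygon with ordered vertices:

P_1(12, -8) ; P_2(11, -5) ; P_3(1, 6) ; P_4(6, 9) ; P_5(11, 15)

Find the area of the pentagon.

Cross-terms: 28, 71, -27, -9, -268  ⇒  Σ = -205
Area = |Σ|/2 = 102.5.

102.5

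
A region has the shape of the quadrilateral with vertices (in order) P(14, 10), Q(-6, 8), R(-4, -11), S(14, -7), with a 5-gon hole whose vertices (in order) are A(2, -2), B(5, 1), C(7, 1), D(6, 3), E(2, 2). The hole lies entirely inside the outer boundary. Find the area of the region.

Outer boundary:
Apply Gauss's area formula: 2A = Σ (x_i·y_{i+1} − x_{i+1}·y_i), indices taken mod 4.
Σ = (172) + (98) + (182) + (238) = 690
Area = |Σ|/2 = 345.
Hole:
Cross-terms: 12, -2, 15, 6, -8  ⇒  Σ = 23
Area = |Σ|/2 = 11.5.
Net area = 345 − 11.5 = 333.5.

333.5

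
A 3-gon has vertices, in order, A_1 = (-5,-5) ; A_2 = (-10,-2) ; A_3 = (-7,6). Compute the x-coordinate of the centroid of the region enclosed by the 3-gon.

Apply the shoelace formula. First the cross-terms c_i = x_i·y_{i+1} − x_{i+1}·y_i:
  -40, -74, 65  ⇒  2A = -49, A = -24.5.
Then Σ (x_i + x_{i+1})·c_i = 1078, so x̄ = 1078 / (6·(-24.5)) = -22/3.

-22/3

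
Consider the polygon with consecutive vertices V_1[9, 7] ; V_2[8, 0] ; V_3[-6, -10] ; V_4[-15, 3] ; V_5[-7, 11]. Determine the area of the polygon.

298

Cross-terms: -56, -80, -168, -144, -148  ⇒  Σ = -596
Area = |Σ|/2 = 298.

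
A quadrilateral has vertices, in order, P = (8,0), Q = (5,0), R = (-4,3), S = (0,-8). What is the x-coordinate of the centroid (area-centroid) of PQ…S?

133/111

Apply the surveyor's formula. First the cross-terms c_i = x_i·y_{i+1} − x_{i+1}·y_i:
  0, 15, 32, 64  ⇒  2A = 111, A = 55.5.
Then Σ (x_i + x_{i+1})·c_i = 399, so x̄ = 399 / (6·55.5) = 133/111.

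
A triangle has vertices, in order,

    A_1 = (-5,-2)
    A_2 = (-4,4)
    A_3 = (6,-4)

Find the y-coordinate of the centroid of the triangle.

-2/3

Apply Gauss's area formula. First the cross-terms c_i = x_i·y_{i+1} − x_{i+1}·y_i:
  -28, -8, -32  ⇒  2A = -68, A = -34.
Then Σ (y_i + y_{i+1})·c_i = 136, so ȳ = 136 / (6·(-34)) = -2/3.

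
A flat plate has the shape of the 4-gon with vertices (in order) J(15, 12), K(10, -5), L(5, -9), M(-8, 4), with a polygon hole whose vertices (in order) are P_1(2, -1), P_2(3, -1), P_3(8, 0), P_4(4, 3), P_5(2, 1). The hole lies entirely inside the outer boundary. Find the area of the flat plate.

Outer boundary:
Apply the shoelace formula: 2A = Σ (x_i·y_{i+1} − x_{i+1}·y_i), indices taken mod 4.
Σ = (-195) + (-65) + (-52) + (-156) = -468
Area = |Σ|/2 = 234.
Hole:
P_1→P_2: (2)(-1) − (3)(-1) = 1
P_2→P_3: (3)(0) − (8)(-1) = 8
P_3→P_4: (8)(3) − (4)(0) = 24
P_4→P_5: (4)(1) − (2)(3) = -2
P_5→P_1: (2)(-1) − (2)(1) = -4
Σ = 27
Area = |Σ|/2 = 13.5.
Net area = 234 − 13.5 = 220.5.

220.5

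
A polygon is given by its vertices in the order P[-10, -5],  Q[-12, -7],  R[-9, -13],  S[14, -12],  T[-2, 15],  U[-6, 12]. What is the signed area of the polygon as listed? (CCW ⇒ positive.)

397.5

Apply the shoelace (surveyor's) formula: 2A = Σ (x_i·y_{i+1} − x_{i+1}·y_i), indices taken mod 6.
Σ = (10) + (93) + (290) + (186) + (66) + (150) = 795
Signed area = Σ/2 = 397.5 (positive ⇒ counter-clockwise traversal).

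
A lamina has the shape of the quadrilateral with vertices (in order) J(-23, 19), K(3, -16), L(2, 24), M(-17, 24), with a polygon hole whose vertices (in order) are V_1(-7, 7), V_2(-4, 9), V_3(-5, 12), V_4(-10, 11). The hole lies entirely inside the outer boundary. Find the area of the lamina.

533

Outer boundary:
Apply Gauss's area formula: 2A = Σ (x_i·y_{i+1} − x_{i+1}·y_i), indices taken mod 4.
Σ = (311) + (104) + (456) + (229) = 1100
Area = |Σ|/2 = 550.
Hole:
Σ = (-35) + (-3) + (65) + (7) = 34
Area = |Σ|/2 = 17.
Net area = 550 − 17 = 533.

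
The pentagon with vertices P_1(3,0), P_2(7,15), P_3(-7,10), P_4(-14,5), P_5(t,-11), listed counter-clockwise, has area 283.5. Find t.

Write out the shoelace sum; only the two edges meeting at P_5 involve t:
2·Area = [((-14)·(-11) − t·5) + (t·0 − 3·(-11))] + 325
       = -5·t + 512 = 567
⇒ t = -11.

-11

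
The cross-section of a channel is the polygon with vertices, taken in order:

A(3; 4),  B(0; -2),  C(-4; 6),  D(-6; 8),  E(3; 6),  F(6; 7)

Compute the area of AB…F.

Apply the shoelace (surveyor's) formula: 2A = Σ (x_i·y_{i+1} − x_{i+1}·y_i), indices taken mod 6.
A→B: (3)(-2) − (0)(4) = -6
B→C: (0)(6) − (-4)(-2) = -8
C→D: (-4)(8) − (-6)(6) = 4
D→E: (-6)(6) − (3)(8) = -60
E→F: (3)(7) − (6)(6) = -15
F→A: (6)(4) − (3)(7) = 3
Σ = -82
Area = |Σ|/2 = 41.

41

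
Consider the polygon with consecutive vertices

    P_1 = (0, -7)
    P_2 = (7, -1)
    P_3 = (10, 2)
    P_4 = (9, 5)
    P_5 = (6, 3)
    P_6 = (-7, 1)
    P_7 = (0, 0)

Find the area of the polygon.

Cross-terms: 49, 24, 32, -3, 27, 0, 0  ⇒  Σ = 129
Area = |Σ|/2 = 64.5.

64.5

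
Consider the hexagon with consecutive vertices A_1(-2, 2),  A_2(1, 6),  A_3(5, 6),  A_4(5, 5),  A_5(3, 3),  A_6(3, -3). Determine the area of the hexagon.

Cross-terms: -14, -24, -5, 0, -18, 0  ⇒  Σ = -61
Area = |Σ|/2 = 30.5.

30.5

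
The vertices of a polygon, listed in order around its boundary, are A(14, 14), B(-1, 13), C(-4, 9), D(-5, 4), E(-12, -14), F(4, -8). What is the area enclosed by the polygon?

353

A→B: (14)(13) − (-1)(14) = 196
B→C: (-1)(9) − (-4)(13) = 43
C→D: (-4)(4) − (-5)(9) = 29
D→E: (-5)(-14) − (-12)(4) = 118
E→F: (-12)(-8) − (4)(-14) = 152
F→A: (4)(14) − (14)(-8) = 168
Σ = 706
Area = |Σ|/2 = 353.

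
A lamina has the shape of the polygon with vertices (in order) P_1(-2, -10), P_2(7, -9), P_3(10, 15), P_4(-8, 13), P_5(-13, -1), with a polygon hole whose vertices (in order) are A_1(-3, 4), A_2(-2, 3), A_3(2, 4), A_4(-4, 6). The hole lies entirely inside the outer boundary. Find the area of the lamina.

411.5

Outer boundary:
Apply the shoelace (surveyor's) formula: 2A = Σ (x_i·y_{i+1} − x_{i+1}·y_i), indices taken mod 5.
Σ = (88) + (195) + (250) + (177) + (128) = 838
Area = |Σ|/2 = 419.
Hole:
Apply Gauss's area formula: 2A = Σ (x_i·y_{i+1} − x_{i+1}·y_i), indices taken mod 4.
A_1→A_2: (-3)(3) − (-2)(4) = -1
A_2→A_3: (-2)(4) − (2)(3) = -14
A_3→A_4: (2)(6) − (-4)(4) = 28
A_4→A_1: (-4)(4) − (-3)(6) = 2
Σ = 15
Area = |Σ|/2 = 7.5.
Net area = 419 − 7.5 = 411.5.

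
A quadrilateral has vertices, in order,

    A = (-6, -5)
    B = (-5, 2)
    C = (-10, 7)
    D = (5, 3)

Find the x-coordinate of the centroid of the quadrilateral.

Apply the surveyor's formula. First the cross-terms c_i = x_i·y_{i+1} − x_{i+1}·y_i:
  -37, -15, -65, -7  ⇒  2A = -124, A = -62.
Then Σ (x_i + x_{i+1})·c_i = 964, so x̄ = 964 / (6·(-62)) = -241/93.

-241/93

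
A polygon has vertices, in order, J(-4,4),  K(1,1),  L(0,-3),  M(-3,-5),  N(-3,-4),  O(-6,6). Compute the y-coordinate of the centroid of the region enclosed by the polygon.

Apply the shoelace formula. First the cross-terms c_i = x_i·y_{i+1} − x_{i+1}·y_i:
  -8, -3, -9, -3, -42, 0  ⇒  2A = -65, A = -32.5.
Then Σ (y_i + y_{i+1})·c_i = -19, so ȳ = -19 / (6·(-32.5)) = 19/195.

19/195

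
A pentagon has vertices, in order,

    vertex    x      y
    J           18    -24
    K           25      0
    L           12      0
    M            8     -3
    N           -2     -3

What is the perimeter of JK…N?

82

|JK| = √((7)² + (24)²) = √625 = 25
|KL| = √((-13)² + (0)²) = √169 = 13
|LM| = √((-4)² + (-3)²) = √25 = 5
|MN| = √((-10)² + (0)²) = √100 = 10
|NJ| = √((20)² + (-21)²) = √841 = 29
Perimeter = 25 + 13 + 5 + 10 + 29 = 82.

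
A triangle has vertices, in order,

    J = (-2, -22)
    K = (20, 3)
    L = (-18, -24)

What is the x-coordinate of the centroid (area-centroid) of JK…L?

Apply Gauss's area formula. First the cross-terms c_i = x_i·y_{i+1} − x_{i+1}·y_i:
  434, -426, 348  ⇒  2A = 356, A = 178.
Then Σ (x_i + x_{i+1})·c_i = 0, so x̄ = 0 / (6·178) = 0.

0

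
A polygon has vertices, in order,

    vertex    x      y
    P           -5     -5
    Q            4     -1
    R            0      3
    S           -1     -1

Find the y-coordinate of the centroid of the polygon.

-1

Apply the shoelace (surveyor's) formula. First the cross-terms c_i = x_i·y_{i+1} − x_{i+1}·y_i:
  25, 12, 3, 0  ⇒  2A = 40, A = 20.
Then Σ (y_i + y_{i+1})·c_i = -120, so ȳ = -120 / (6·20) = -1.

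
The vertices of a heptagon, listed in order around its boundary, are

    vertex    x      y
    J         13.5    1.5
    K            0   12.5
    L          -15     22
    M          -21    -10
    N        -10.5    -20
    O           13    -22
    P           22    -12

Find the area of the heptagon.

Apply the surveyor's formula: 2A = Σ (x_i·y_{i+1} − x_{i+1}·y_i), indices taken mod 7.
J→K: (13.5)(12.5) − (0)(1.5) = 168.75
K→L: (0)(22) − (-15)(12.5) = 187.5
L→M: (-15)(-10) − (-21)(22) = 612
M→N: (-21)(-20) − (-10.5)(-10) = 315
N→O: (-10.5)(-22) − (13)(-20) = 491
O→P: (13)(-12) − (22)(-22) = 328
P→J: (22)(1.5) − (13.5)(-12) = 195
Σ = 2297.25
Area = |Σ|/2 = 1148.625.

1148.625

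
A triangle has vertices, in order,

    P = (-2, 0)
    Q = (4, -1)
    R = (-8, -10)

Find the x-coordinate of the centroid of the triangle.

-2

Apply the surveyor's formula. First the cross-terms c_i = x_i·y_{i+1} − x_{i+1}·y_i:
  2, -48, -20  ⇒  2A = -66, A = -33.
Then Σ (x_i + x_{i+1})·c_i = 396, so x̄ = 396 / (6·(-33)) = -2.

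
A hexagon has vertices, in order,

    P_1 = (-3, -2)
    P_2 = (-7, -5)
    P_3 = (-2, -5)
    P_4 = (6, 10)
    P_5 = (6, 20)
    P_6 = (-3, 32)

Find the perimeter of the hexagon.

86

|P_1P_2| = √((-4)² + (-3)²) = √25 = 5
|P_2P_3| = √((5)² + (0)²) = √25 = 5
|P_3P_4| = √((8)² + (15)²) = √289 = 17
|P_4P_5| = √((0)² + (10)²) = √100 = 10
|P_5P_6| = √((-9)² + (12)²) = √225 = 15
|P_6P_1| = √((0)² + (-34)²) = √1156 = 34
Perimeter = 5 + 5 + 17 + 10 + 15 + 34 = 86.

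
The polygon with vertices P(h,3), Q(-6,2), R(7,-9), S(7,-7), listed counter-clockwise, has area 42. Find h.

-1

Write out the shoelace sum; only the two edges meeting at P involve h:
2·Area = [(7·3 − h·(-7)) + (h·2 − (-6)·3)] + 54
       = 9·h + 93 = 84
⇒ h = -1.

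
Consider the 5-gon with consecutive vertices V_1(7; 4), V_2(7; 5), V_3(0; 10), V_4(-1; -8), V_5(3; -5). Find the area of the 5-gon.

Σ = (7) + (70) + (10) + (29) + (47) = 163
Area = |Σ|/2 = 81.5.

81.5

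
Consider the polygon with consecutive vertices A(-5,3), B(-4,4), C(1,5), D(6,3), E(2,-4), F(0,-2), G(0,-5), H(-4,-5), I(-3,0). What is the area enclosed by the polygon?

Σ = (-8) + (-24) + (-27) + (-30) + (-4) + (0) + (-20) + (-15) + (-9) = -137
Area = |Σ|/2 = 68.5.

68.5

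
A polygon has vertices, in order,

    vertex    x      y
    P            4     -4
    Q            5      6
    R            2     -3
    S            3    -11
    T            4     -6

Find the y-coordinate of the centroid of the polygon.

-111/38

Apply the shoelace (surveyor's) formula. First the cross-terms c_i = x_i·y_{i+1} − x_{i+1}·y_i:
  44, -27, -13, 26, 8  ⇒  2A = 38, A = 19.
Then Σ (y_i + y_{i+1})·c_i = -333, so ȳ = -333 / (6·19) = -111/38.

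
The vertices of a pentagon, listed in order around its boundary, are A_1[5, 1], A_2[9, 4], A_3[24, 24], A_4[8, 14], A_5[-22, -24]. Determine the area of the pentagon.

244.5

Apply the shoelace formula: 2A = Σ (x_i·y_{i+1} − x_{i+1}·y_i), indices taken mod 5.
A_1→A_2: (5)(4) − (9)(1) = 11
A_2→A_3: (9)(24) − (24)(4) = 120
A_3→A_4: (24)(14) − (8)(24) = 144
A_4→A_5: (8)(-24) − (-22)(14) = 116
A_5→A_1: (-22)(1) − (5)(-24) = 98
Σ = 489
Area = |Σ|/2 = 244.5.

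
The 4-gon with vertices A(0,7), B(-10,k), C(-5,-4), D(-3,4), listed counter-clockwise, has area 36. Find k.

The doubled signed area Σ (x_i y_{i+1} − x_{i+1} y_i) is linear in k.
With k=0 it equals 57; the coefficient of k is 5 (from the two edges through B).
So 5·k + 57 = 2·36 = 72 ⇒ k = 3.

3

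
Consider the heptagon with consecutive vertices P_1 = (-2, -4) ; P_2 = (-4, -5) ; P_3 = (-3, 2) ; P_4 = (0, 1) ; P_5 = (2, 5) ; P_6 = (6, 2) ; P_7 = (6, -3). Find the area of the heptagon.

60

P_1→P_2: (-2)(-5) − (-4)(-4) = -6
P_2→P_3: (-4)(2) − (-3)(-5) = -23
P_3→P_4: (-3)(1) − (0)(2) = -3
P_4→P_5: (0)(5) − (2)(1) = -2
P_5→P_6: (2)(2) − (6)(5) = -26
P_6→P_7: (6)(-3) − (6)(2) = -30
P_7→P_1: (6)(-4) − (-2)(-3) = -30
Σ = -120
Area = |Σ|/2 = 60.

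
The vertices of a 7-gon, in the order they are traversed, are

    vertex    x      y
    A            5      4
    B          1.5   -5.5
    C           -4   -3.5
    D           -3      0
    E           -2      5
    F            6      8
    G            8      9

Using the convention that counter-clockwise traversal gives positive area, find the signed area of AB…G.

-77.625

Cross-terms: -33.5, -27.25, -10.5, -15, -46, -10, -13  ⇒  Σ = -155.25
Signed area = Σ/2 = -77.625 (negative ⇒ clockwise traversal).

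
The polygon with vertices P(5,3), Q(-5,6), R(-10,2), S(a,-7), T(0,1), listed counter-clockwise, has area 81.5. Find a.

-3

The doubled signed area Σ (x_i y_{i+1} − x_{i+1} y_i) is linear in a.
With a=0 it equals 160; the coefficient of a is -1 (from the two edges through S).
So -1·a + 160 = 2·81.5 = 163 ⇒ a = -3.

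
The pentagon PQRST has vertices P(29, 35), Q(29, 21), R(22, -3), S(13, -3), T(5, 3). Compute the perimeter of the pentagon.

|PQ| = √((0)² + (-14)²) = √196 = 14
|QR| = √((-7)² + (-24)²) = √625 = 25
|RS| = √((-9)² + (0)²) = √81 = 9
|ST| = √((-8)² + (6)²) = √100 = 10
|TP| = √((24)² + (32)²) = √1600 = 40
Perimeter = 14 + 25 + 9 + 10 + 40 = 98.

98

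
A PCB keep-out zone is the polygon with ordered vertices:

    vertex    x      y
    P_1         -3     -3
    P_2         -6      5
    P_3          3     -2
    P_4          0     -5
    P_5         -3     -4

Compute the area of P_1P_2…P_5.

Apply Gauss's area formula: 2A = Σ (x_i·y_{i+1} − x_{i+1}·y_i), indices taken mod 5.
Σ = (-33) + (-3) + (-15) + (-15) + (-3) = -69
Area = |Σ|/2 = 34.5.

34.5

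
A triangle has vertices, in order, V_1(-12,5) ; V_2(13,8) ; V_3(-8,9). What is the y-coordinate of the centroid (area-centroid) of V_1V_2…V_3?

22/3

Apply the shoelace formula. First the cross-terms c_i = x_i·y_{i+1} − x_{i+1}·y_i:
  -161, 181, 68  ⇒  2A = 88, A = 44.
Then Σ (y_i + y_{i+1})·c_i = 1936, so ȳ = 1936 / (6·44) = 22/3.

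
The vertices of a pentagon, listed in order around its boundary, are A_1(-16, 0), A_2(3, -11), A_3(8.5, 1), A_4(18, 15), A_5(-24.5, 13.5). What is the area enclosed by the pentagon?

604.25

A_1→A_2: (-16)(-11) − (3)(0) = 176
A_2→A_3: (3)(1) − (8.5)(-11) = 96.5
A_3→A_4: (8.5)(15) − (18)(1) = 109.5
A_4→A_5: (18)(13.5) − (-24.5)(15) = 610.5
A_5→A_1: (-24.5)(0) − (-16)(13.5) = 216
Σ = 1208.5
Area = |Σ|/2 = 604.25.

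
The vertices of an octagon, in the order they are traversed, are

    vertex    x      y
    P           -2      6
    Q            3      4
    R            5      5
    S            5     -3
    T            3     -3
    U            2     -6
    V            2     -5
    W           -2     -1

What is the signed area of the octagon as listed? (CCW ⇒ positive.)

-56.5

Apply Gauss's area formula: 2A = Σ (x_i·y_{i+1} − x_{i+1}·y_i), indices taken mod 8.
Σ = (-26) + (-5) + (-40) + (-6) + (-12) + (2) + (-12) + (-14) = -113
Signed area = Σ/2 = -56.5 (negative ⇒ clockwise traversal).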